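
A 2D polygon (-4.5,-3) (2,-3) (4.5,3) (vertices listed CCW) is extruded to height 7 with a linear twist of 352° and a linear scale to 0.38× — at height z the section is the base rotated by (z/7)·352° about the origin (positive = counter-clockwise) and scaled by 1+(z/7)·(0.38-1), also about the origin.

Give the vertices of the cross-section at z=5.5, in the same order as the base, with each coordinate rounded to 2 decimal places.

Cross-section at z=5.5: (-1.79,2.12) (-1.41,-1.20) (1.79,-2.12)

t = z/height = 5.5/7 = 0.785714
s = 1 + (scale-1)·z/height = 1 + (0.38-1)·5.5/7 = 0.512857
θ = twist·z/height = 352°·5.5/7 = 276.5714° = 4.827082 rad
cos θ = 0.114442, sin θ = -0.993430 (intermediates below are computed at full precision and shown rounded to 5 d.p.)
v1: (-4.5,-3) → rotate → (-3.49528,4.12711) → ×s → (-1.79258,2.11662) → (-1.79,2.12)
v2: (2,-3) → rotate → (-2.75141,-2.33019) → ×s → (-1.41108,-1.19505) → (-1.41,-1.20)
v3: (4.5,3) → rotate → (3.49528,-4.12711) → ×s → (1.79258,-2.11662) → (1.79,-2.12)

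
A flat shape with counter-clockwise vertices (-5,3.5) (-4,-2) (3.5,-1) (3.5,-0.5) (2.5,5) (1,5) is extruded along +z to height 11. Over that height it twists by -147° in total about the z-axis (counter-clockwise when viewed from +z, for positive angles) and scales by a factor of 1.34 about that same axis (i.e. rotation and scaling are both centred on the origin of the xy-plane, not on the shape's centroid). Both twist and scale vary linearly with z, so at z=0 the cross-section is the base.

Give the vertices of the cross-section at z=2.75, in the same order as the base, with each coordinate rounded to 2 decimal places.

t = z/height = 2.75/11 = 0.25
s = 1 + (scale-1)·z/height = 1 + (1.34-1)·2.75/11 = 1.085000
θ = twist·z/height = -147°·2.75/11 = -36.7500° = -0.641409 rad
cos θ = 0.801254, sin θ = -0.598325 (intermediates below are computed at full precision and shown rounded to 5 d.p.)
v1: (-5,3.5) → rotate → (-1.91213,5.79601) → ×s → (-2.07466,6.28867) → (-2.07,6.29)
v2: (-4,-2) → rotate → (-4.40166,0.79079) → ×s → (-4.77581,0.85801) → (-4.78,0.86)
v3: (3.5,-1) → rotate → (2.20606,-2.89539) → ×s → (2.39358,-3.14150) → (2.39,-3.14)
v4: (3.5,-0.5) → rotate → (2.50523,-2.49476) → ×s → (2.71817,-2.70682) → (2.72,-2.71)
v5: (2.5,5) → rotate → (4.99476,2.51046) → ×s → (5.41931,2.72385) → (5.42,2.72)
v6: (1,5) → rotate → (3.79288,3.40794) → ×s → (4.11527,3.69762) → (4.12,3.70)

Cross-section at z=2.75: (-2.07,6.29) (-4.78,0.86) (2.39,-3.14) (2.72,-2.71) (5.42,2.72) (4.12,3.70)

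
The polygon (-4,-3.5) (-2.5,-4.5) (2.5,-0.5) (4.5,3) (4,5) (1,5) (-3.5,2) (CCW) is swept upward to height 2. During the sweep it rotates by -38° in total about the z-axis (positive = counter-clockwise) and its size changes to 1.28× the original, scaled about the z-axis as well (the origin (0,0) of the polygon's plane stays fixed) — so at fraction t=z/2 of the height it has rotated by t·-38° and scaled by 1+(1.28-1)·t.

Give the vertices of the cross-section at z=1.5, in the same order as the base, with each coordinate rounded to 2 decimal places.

t = z/height = 1.5/2 = 0.75
s = 1 + (scale-1)·z/height = 1 + (1.28-1)·1.5/2 = 1.210000
θ = twist·z/height = -38°·1.5/2 = -28.5000° = -0.497419 rad
cos θ = 0.878817, sin θ = -0.477159 (intermediates below are computed at full precision and shown rounded to 5 d.p.)
v1: (-4,-3.5) → rotate → (-5.18532,-1.16722) → ×s → (-6.27424,-1.41234) → (-6.27,-1.41)
v2: (-2.5,-4.5) → rotate → (-4.34426,-2.76178) → ×s → (-5.25655,-3.34175) → (-5.26,-3.34)
v3: (2.5,-0.5) → rotate → (1.95846,-1.63231) → ×s → (2.36974,-1.97509) → (2.37,-1.98)
v4: (4.5,3) → rotate → (5.38615,0.48924) → ×s → (6.51725,0.59198) → (6.52,0.59)
v5: (4,5) → rotate → (5.90106,2.48545) → ×s → (7.14029,3.00740) → (7.14,3.01)
v6: (1,5) → rotate → (3.26461,3.91693) → ×s → (3.95018,4.73948) → (3.95,4.74)
v7: (-3.5,2) → rotate → (-2.12154,3.42769) → ×s → (-2.56707,4.14750) → (-2.57,4.15)

Cross-section at z=1.5: (-6.27,-1.41) (-5.26,-3.34) (2.37,-1.98) (6.52,0.59) (7.14,3.01) (3.95,4.74) (-2.57,4.15)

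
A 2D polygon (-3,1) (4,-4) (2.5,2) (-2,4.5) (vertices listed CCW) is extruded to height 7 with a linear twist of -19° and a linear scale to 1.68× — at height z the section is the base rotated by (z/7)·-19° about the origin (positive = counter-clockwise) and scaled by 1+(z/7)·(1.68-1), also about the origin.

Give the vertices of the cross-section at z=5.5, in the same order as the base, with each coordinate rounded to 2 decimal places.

t = z/height = 5.5/7 = 0.785714
s = 1 + (scale-1)·z/height = 1 + (1.68-1)·5.5/7 = 1.534286
θ = twist·z/height = -19°·5.5/7 = -14.9286° = -0.260553 rad
cos θ = 0.966248, sin θ = -0.257615 (intermediates below are computed at full precision and shown rounded to 5 d.p.)
v1: (-3,1) → rotate → (-2.64113,1.73909) → ×s → (-4.05225,2.66826) → (-4.05,2.67)
v2: (4,-4) → rotate → (2.83453,-4.89545) → ×s → (4.34898,-7.51102) → (4.35,-7.51)
v3: (2.5,2) → rotate → (2.93085,1.28846) → ×s → (4.49676,1.97686) → (4.50,1.98)
v4: (-2,4.5) → rotate → (-0.77323,4.86334) → ×s → (-1.18635,7.46176) → (-1.19,7.46)

Cross-section at z=5.5: (-4.05,2.67) (4.35,-7.51) (4.50,1.98) (-1.19,7.46)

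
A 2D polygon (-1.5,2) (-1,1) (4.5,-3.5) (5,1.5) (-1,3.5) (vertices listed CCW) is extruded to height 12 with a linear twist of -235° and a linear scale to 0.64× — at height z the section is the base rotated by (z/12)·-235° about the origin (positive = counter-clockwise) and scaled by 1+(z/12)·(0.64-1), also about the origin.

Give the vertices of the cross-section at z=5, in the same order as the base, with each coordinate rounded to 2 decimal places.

Cross-section at z=5: (1.86,1.03) (0.96,0.72) (-3.47,-3.38) (0.68,-4.39) (3.06,0.43)

t = z/height = 5/12 = 0.416667
s = 1 + (scale-1)·z/height = 1 + (0.64-1)·5/12 = 0.850000
θ = twist·z/height = -235°·5/12 = -97.9167° = -1.708968 rad
cos θ = -0.137733, sin θ = -0.990469 (intermediates below are computed at full precision and shown rounded to 5 d.p.)
v1: (-1.5,2) → rotate → (2.18754,1.21024) → ×s → (1.85941,1.02870) → (1.86,1.03)
v2: (-1,1) → rotate → (1.12820,0.85274) → ×s → (0.95897,0.72483) → (0.96,0.72)
v3: (4.5,-3.5) → rotate → (-4.08644,-3.97505) → ×s → (-3.47347,-3.37879) → (-3.47,-3.38)
v4: (5,1.5) → rotate → (0.79704,-5.15895) → ×s → (0.67748,-4.38510) → (0.68,-4.39)
v5: (-1,3.5) → rotate → (3.60438,0.50841) → ×s → (3.06372,0.43214) → (3.06,0.43)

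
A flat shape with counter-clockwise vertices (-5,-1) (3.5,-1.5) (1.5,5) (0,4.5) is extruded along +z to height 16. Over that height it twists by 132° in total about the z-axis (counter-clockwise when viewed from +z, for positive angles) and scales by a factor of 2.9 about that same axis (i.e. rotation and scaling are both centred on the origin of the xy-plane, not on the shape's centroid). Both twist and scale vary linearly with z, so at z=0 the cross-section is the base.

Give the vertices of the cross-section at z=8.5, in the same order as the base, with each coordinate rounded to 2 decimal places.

t = z/height = 8.5/16 = 0.53125
s = 1 + (scale-1)·z/height = 1 + (2.9-1)·8.5/16 = 2.009375
θ = twist·z/height = 132°·8.5/16 = 70.1250° = 1.223912 rad
cos θ = 0.339969, sin θ = 0.940437 (intermediates below are computed at full precision and shown rounded to 5 d.p.)
v1: (-5,-1) → rotate → (-0.75941,-5.04215) → ×s → (-1.52594,-10.13157) → (-1.53,-10.13)
v2: (3.5,-1.5) → rotate → (2.60055,2.78157) → ×s → (5.22547,5.58923) → (5.23,5.59)
v3: (1.5,5) → rotate → (-4.19223,3.11050) → ×s → (-8.42376,6.25016) → (-8.42,6.25)
v4: (0,4.5) → rotate → (-4.23196,1.52986) → ×s → (-8.50360,3.07407) → (-8.50,3.07)

Cross-section at z=8.5: (-1.53,-10.13) (5.23,5.59) (-8.42,6.25) (-8.50,3.07)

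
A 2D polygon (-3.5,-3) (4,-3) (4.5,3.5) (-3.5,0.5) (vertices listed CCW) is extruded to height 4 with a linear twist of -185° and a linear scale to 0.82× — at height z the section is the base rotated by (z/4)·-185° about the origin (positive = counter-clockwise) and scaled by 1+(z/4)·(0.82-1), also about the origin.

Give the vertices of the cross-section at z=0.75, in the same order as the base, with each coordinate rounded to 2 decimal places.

Cross-section at z=0.75: (-4.43,-0.46) (1.53,-4.58) (5.50,0.31) (-2.51,2.32)

t = z/height = 0.75/4 = 0.1875
s = 1 + (scale-1)·z/height = 1 + (0.82-1)·0.75/4 = 0.966250
θ = twist·z/height = -185°·0.75/4 = -34.6875° = -0.605411 rad
cos θ = 0.822268, sin θ = -0.569100 (intermediates below are computed at full precision and shown rounded to 5 d.p.)
v1: (-3.5,-3) → rotate → (-4.58524,-0.47495) → ×s → (-4.43049,-0.45892) → (-4.43,-0.46)
v2: (4,-3) → rotate → (1.58177,-4.74321) → ×s → (1.52839,-4.58312) → (1.53,-4.58)
v3: (4.5,3.5) → rotate → (5.69206,0.31699) → ×s → (5.49995,0.30629) → (5.50,0.31)
v4: (-3.5,0.5) → rotate → (-2.59339,2.40298) → ×s → (-2.50586,2.32188) → (-2.51,2.32)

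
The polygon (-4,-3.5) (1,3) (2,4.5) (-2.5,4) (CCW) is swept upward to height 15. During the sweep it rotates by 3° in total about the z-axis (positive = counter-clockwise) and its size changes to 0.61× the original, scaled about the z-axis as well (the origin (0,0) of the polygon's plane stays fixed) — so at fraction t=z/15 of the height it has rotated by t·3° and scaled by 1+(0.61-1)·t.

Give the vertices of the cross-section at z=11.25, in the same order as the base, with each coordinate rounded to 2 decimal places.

Cross-section at z=11.25: (-2.73,-2.59) (0.62,2.15) (1.29,3.24) (-1.88,2.76)

t = z/height = 11.25/15 = 0.75
s = 1 + (scale-1)·z/height = 1 + (0.61-1)·11.25/15 = 0.707500
θ = twist·z/height = 3°·11.25/15 = 2.2500° = 0.039270 rad
cos θ = 0.999229, sin θ = 0.039260 (intermediates below are computed at full precision and shown rounded to 5 d.p.)
v1: (-4,-3.5) → rotate → (-3.85951,-3.65434) → ×s → (-2.73060,-2.58545) → (-2.73,-2.59)
v2: (1,3) → rotate → (0.88145,3.03695) → ×s → (0.62363,2.14864) → (0.62,2.15)
v3: (2,4.5) → rotate → (1.82179,4.57505) → ×s → (1.28892,3.23685) → (1.29,3.24)
v4: (-2.5,4) → rotate → (-2.65511,3.89877) → ×s → (-1.87849,2.75838) → (-1.88,2.76)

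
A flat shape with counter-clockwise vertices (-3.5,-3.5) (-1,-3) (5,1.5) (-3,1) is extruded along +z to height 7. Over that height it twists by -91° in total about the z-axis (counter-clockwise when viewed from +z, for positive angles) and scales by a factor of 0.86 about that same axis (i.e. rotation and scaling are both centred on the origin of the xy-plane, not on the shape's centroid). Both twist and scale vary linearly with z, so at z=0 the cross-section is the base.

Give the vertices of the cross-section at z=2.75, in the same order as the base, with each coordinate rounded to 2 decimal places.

t = z/height = 2.75/7 = 0.392857
s = 1 + (scale-1)·z/height = 1 + (0.86-1)·2.75/7 = 0.945000
θ = twist·z/height = -91°·2.75/7 = -35.7500° = -0.623955 rad
cos θ = 0.811574, sin θ = -0.584250 (intermediates below are computed at full precision and shown rounded to 5 d.p.)
v1: (-3.5,-3.5) → rotate → (-4.88538,-0.79564) → ×s → (-4.61669,-0.75188) → (-4.62,-0.75)
v2: (-1,-3) → rotate → (-2.56432,-1.85047) → ×s → (-2.42329,-1.74870) → (-2.42,-1.75)
v3: (5,1.5) → rotate → (4.93424,-1.70389) → ×s → (4.66286,-1.61017) → (4.66,-1.61)
v4: (-3,1) → rotate → (-1.85047,2.56432) → ×s → (-1.74870,2.42329) → (-1.75,2.42)

Cross-section at z=2.75: (-4.62,-0.75) (-2.42,-1.75) (4.66,-1.61) (-1.75,2.42)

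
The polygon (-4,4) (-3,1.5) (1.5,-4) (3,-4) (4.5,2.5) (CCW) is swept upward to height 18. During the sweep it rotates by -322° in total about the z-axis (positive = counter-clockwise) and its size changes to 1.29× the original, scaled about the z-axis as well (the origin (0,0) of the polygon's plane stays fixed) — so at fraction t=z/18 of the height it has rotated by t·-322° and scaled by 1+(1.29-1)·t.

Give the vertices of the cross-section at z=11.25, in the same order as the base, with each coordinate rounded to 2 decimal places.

t = z/height = 11.25/18 = 0.625
s = 1 + (scale-1)·z/height = 1 + (1.29-1)·11.25/18 = 1.181250
θ = twist·z/height = -322°·11.25/18 = -201.2500° = -3.512475 rad
cos θ = -0.932008, sin θ = 0.362438 (intermediates below are computed at full precision and shown rounded to 5 d.p.)
v1: (-4,4) → rotate → (2.27828,-5.17778) → ×s → (2.69122,-6.11626) → (2.69,-6.12)
v2: (-3,1.5) → rotate → (2.25237,-2.48533) → ×s → (2.66061,-2.93579) → (2.66,-2.94)
v3: (1.5,-4) → rotate → (0.05174,4.27169) → ×s → (0.06112,5.04593) → (0.06,5.05)
v4: (3,-4) → rotate → (-1.34627,4.81535) → ×s → (-1.59028,5.68813) → (-1.59,5.69)
v5: (4.5,2.5) → rotate → (-5.10013,-0.69905) → ×s → (-6.02453,-0.82575) → (-6.02,-0.83)

Cross-section at z=11.25: (2.69,-6.12) (2.66,-2.94) (0.06,5.05) (-1.59,5.69) (-6.02,-0.83)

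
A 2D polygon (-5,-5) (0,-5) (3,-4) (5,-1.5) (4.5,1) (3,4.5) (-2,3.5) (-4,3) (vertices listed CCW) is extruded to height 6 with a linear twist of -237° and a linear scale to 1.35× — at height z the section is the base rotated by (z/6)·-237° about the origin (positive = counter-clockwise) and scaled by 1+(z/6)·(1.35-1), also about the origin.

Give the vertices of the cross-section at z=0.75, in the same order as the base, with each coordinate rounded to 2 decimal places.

Cross-section at z=0.75: (-7.12,-1.96) (-2.58,-4.54) (0.66,-5.18) (3.76,-3.94) (4.60,-1.41) (5.04,2.54) (-0.01,4.21) (-2.08,4.79)

t = z/height = 0.75/6 = 0.125
s = 1 + (scale-1)·z/height = 1 + (1.35-1)·0.75/6 = 1.043750
θ = twist·z/height = -237°·0.75/6 = -29.6250° = -0.517054 rad
cos θ = 0.869279, sin θ = -0.494321 (intermediates below are computed at full precision and shown rounded to 5 d.p.)
v1: (-5,-5) → rotate → (-6.81800,-1.87479) → ×s → (-7.11629,-1.95681) → (-7.12,-1.96)
v2: (0,-5) → rotate → (-2.47161,-4.34640) → ×s → (-2.57974,-4.53655) → (-2.58,-4.54)
v3: (3,-4) → rotate → (0.63055,-4.96008) → ×s → (0.65814,-5.17708) → (0.66,-5.18)
v4: (5,-1.5) → rotate → (3.60491,-3.77553) → ×s → (3.76263,-3.94070) → (3.76,-3.94)
v5: (4.5,1) → rotate → (4.40608,-1.35517) → ×s → (4.59884,-1.41445) → (4.60,-1.41)
v6: (3,4.5) → rotate → (4.83228,2.42879) → ×s → (5.04370,2.53505) → (5.04,2.54)
v7: (-2,3.5) → rotate → (-0.00843,4.03112) → ×s → (-0.00880,4.20748) → (-0.01,4.21)
v8: (-4,3) → rotate → (-1.99415,4.58512) → ×s → (-2.08140,4.78572) → (-2.08,4.79)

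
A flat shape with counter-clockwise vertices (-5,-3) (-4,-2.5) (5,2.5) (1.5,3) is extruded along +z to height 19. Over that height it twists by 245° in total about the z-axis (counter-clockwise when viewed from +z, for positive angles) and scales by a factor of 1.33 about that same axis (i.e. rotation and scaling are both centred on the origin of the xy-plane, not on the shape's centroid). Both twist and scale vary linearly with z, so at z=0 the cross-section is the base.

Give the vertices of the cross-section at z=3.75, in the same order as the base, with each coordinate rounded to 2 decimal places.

Cross-section at z=3.75: (-1.15,-6.10) (-0.84,-4.95) (1.55,5.75) (-1.33,3.32)

t = z/height = 3.75/19 = 0.197368
s = 1 + (scale-1)·z/height = 1 + (1.33-1)·3.75/19 = 1.065132
θ = twist·z/height = 245°·3.75/19 = 48.3553° = 0.843959 rad
cos θ = 0.664510, sin θ = 0.747279 (intermediates below are computed at full precision and shown rounded to 5 d.p.)
v1: (-5,-3) → rotate → (-1.08071,-5.72993) → ×s → (-1.15110,-6.10313) → (-1.15,-6.10)
v2: (-4,-2.5) → rotate → (-0.78984,-4.65039) → ×s → (-0.84128,-4.95328) → (-0.84,-4.95)
v3: (5,2.5) → rotate → (1.45435,5.39767) → ×s → (1.54907,5.74923) → (1.55,5.75)
v4: (1.5,3) → rotate → (-1.24507,3.11445) → ×s → (-1.32617,3.31730) → (-1.33,3.32)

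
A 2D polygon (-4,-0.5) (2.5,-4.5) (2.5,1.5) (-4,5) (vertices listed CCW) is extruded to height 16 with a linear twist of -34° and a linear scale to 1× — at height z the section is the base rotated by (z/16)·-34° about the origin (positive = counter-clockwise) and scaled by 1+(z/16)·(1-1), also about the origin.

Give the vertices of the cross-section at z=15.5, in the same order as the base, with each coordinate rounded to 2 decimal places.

Cross-section at z=15.5: (-3.63,1.76) (-0.35,-5.14) (2.91,-0.10) (-0.64,6.37)

t = z/height = 15.5/16 = 0.96875
s = 1 + (scale-1)·z/height = 1 + (1-1)·15.5/16 = 1.000000
θ = twist·z/height = -34°·15.5/16 = -32.9375° = -0.574868 rad
cos θ = 0.839264, sin θ = -0.543724 (intermediates below are computed at full precision and shown rounded to 5 d.p.)
v1: (-4,-0.5) → rotate → (-3.62892,1.75526) → ×s → (-3.62892,1.75526) → (-3.63,1.76)
v2: (2.5,-4.5) → rotate → (-0.34860,-5.13600) → ×s → (-0.34860,-5.13600) → (-0.35,-5.14)
v3: (2.5,1.5) → rotate → (2.91375,-0.10041) → ×s → (2.91375,-0.10041) → (2.91,-0.10)
v4: (-4,5) → rotate → (-0.63844,6.37122) → ×s → (-0.63844,6.37122) → (-0.64,6.37)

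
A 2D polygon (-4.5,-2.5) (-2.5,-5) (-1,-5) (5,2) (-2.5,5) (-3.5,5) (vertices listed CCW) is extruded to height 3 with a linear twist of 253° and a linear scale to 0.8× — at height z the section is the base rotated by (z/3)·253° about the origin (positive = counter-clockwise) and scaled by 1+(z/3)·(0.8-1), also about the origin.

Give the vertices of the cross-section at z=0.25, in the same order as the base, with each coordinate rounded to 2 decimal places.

t = z/height = 0.25/3 = 0.0833333
s = 1 + (scale-1)·z/height = 1 + (0.8-1)·0.25/3 = 0.983333
θ = twist·z/height = 253°·0.25/3 = 21.0833° = 0.367974 rad
cos θ = 0.933058, sin θ = 0.359725 (intermediates below are computed at full precision and shown rounded to 5 d.p.)
v1: (-4.5,-2.5) → rotate → (-3.29945,-3.95141) → ×s → (-3.24446,-3.88555) → (-3.24,-3.89)
v2: (-2.5,-5) → rotate → (-0.53402,-5.56460) → ×s → (-0.52512,-5.47186) → (-0.53,-5.47)
v3: (-1,-5) → rotate → (0.86557,-5.02502) → ×s → (0.85114,-4.94127) → (0.85,-4.94)
v4: (5,2) → rotate → (3.94584,3.66474) → ×s → (3.88008,3.60366) → (3.88,3.60)
v5: (-2.5,5) → rotate → (-4.13127,3.76598) → ×s → (-4.06242,3.70321) → (-4.06,3.70)
v6: (-3.5,5) → rotate → (-5.06433,3.40625) → ×s → (-4.97993,3.34948) → (-4.98,3.35)

Cross-section at z=0.25: (-3.24,-3.89) (-0.53,-5.47) (0.85,-4.94) (3.88,3.60) (-4.06,3.70) (-4.98,3.35)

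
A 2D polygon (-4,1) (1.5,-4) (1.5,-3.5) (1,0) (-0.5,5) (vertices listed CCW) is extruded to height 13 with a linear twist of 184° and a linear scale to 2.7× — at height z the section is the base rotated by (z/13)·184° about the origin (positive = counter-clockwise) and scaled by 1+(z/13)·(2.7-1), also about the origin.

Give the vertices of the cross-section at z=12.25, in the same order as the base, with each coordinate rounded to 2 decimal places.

Cross-section at z=12.25: (10.04,-3.78) (-2.68,10.79) (-2.83,9.50) (-2.58,0.30) (-0.21,-13.07)

t = z/height = 12.25/13 = 0.942308
s = 1 + (scale-1)·z/height = 1 + (2.7-1)·12.25/13 = 2.601923
θ = twist·z/height = 184°·12.25/13 = 173.3846° = 3.026132 rad
cos θ = -0.993342, sin θ = 0.115204 (intermediates below are computed at full precision and shown rounded to 5 d.p.)
v1: (-4,1) → rotate → (3.85816,-1.45416) → ×s → (10.03864,-3.78361) → (10.04,-3.78)
v2: (1.5,-4) → rotate → (-1.02920,4.14617) → ×s → (-2.67789,10.78802) → (-2.68,10.79)
v3: (1.5,-3.5) → rotate → (-1.08680,3.64950) → ×s → (-2.82777,9.49572) → (-2.83,9.50)
v4: (1,0) → rotate → (-0.99334,0.11520) → ×s → (-2.58460,0.29975) → (-2.58,0.30)
v5: (-0.5,5) → rotate → (-0.07935,-5.02431) → ×s → (-0.20646,-13.07287) → (-0.21,-13.07)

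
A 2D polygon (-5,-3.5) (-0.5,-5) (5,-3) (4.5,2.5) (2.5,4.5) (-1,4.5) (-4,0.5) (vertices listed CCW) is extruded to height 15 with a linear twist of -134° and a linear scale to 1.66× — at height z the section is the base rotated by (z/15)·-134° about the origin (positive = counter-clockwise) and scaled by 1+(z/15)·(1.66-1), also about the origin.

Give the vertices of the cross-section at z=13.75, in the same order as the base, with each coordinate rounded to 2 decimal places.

Cross-section at z=13.75: (-0.37,9.79) (-6.31,5.03) (-8.40,-4.13) (-0.54,-8.24) (3.89,-7.29) (6.94,-2.57) (4.16,4.96)

t = z/height = 13.75/15 = 0.916667
s = 1 + (scale-1)·z/height = 1 + (1.66-1)·13.75/15 = 1.605000
θ = twist·z/height = -134°·13.75/15 = -122.8333° = -2.143846 rad
cos θ = -0.542197, sin θ = -0.840251 (intermediates below are computed at full precision and shown rounded to 5 d.p.)
v1: (-5,-3.5) → rotate → (-0.22989,6.09895) → ×s → (-0.36898,9.78881) → (-0.37,9.79)
v2: (-0.5,-5) → rotate → (-3.93016,3.13111) → ×s → (-6.30790,5.02543) → (-6.31,5.03)
v3: (5,-3) → rotate → (-5.23174,-2.57467) → ×s → (-8.39694,-4.13234) → (-8.40,-4.13)
v4: (4.5,2.5) → rotate → (-0.33926,-5.13662) → ×s → (-0.54451,-8.24428) → (-0.54,-8.24)
v5: (2.5,4.5) → rotate → (2.42564,-4.54052) → ×s → (3.89315,-7.28753) → (3.89,-7.29)
v6: (-1,4.5) → rotate → (4.32333,-1.59964) → ×s → (6.93894,-2.56742) → (6.94,-2.57)
v7: (-4,0.5) → rotate → (2.58891,3.08991) → ×s → (4.15521,4.95930) → (4.16,4.96)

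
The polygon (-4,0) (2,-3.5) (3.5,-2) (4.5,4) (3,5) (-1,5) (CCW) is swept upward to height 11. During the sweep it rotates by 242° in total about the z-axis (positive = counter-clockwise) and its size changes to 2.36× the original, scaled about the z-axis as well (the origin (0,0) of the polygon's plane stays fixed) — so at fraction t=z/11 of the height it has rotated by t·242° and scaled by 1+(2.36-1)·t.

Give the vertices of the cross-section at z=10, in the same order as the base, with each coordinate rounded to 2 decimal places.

t = z/height = 10/11 = 0.909091
s = 1 + (scale-1)·z/height = 1 + (2.36-1)·10/11 = 2.236364
θ = twist·z/height = 242°·10/11 = 220.0000° = 3.839724 rad
cos θ = -0.766044, sin θ = -0.642788 (intermediates below are computed at full precision and shown rounded to 5 d.p.)
v1: (-4,0) → rotate → (3.06418,2.57115) → ×s → (6.85262,5.75003) → (6.85,5.75)
v2: (2,-3.5) → rotate → (-3.78185,1.39558) → ×s → (-8.45758,3.12103) → (-8.46,3.12)
v3: (3.5,-2) → rotate → (-3.96673,-0.71767) → ×s → (-8.87105,-1.60497) → (-8.87,-1.60)
v4: (4.5,4) → rotate → (-0.87605,-5.95672) → ×s → (-1.95917,-13.32140) → (-1.96,-13.32)
v5: (3,5) → rotate → (0.91580,-5.75859) → ×s → (2.04807,-12.87829) → (2.05,-12.88)
v6: (-1,5) → rotate → (3.97998,-3.18743) → ×s → (8.90069,-7.12826) → (8.90,-7.13)

Cross-section at z=10: (6.85,5.75) (-8.46,3.12) (-8.87,-1.60) (-1.96,-13.32) (2.05,-12.88) (8.90,-7.13)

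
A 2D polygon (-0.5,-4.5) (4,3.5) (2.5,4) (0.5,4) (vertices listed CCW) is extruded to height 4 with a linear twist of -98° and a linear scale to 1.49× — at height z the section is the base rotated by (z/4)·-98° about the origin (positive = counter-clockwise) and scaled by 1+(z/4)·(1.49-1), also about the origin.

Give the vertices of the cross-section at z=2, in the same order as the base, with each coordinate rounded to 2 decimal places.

Cross-section at z=2: (-4.64,-3.21) (6.56,-0.90) (5.80,0.92) (4.17,2.80)

t = z/height = 2/4 = 0.5
s = 1 + (scale-1)·z/height = 1 + (1.49-1)·2/4 = 1.245000
θ = twist·z/height = -98°·2/4 = -49.0000° = -0.855211 rad
cos θ = 0.656059, sin θ = -0.754710 (intermediates below are computed at full precision and shown rounded to 5 d.p.)
v1: (-0.5,-4.5) → rotate → (-3.72422,-2.57491) → ×s → (-4.63666,-3.20576) → (-4.64,-3.21)
v2: (4,3.5) → rotate → (5.26572,-0.72263) → ×s → (6.55582,-0.89968) → (6.56,-0.90)
v3: (2.5,4) → rotate → (4.65899,0.73746) → ×s → (5.80044,0.91814) → (5.80,0.92)
v4: (0.5,4) → rotate → (3.34687,2.24688) → ×s → (4.16685,2.79737) → (4.17,2.80)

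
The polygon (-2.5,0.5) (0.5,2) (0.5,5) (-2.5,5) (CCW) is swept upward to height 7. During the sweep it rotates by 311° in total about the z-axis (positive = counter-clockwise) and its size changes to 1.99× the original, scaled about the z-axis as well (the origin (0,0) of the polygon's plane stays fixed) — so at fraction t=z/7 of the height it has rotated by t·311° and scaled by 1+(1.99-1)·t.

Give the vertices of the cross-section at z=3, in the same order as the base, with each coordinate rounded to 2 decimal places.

t = z/height = 3/7 = 0.428571
s = 1 + (scale-1)·z/height = 1 + (1.99-1)·3/7 = 1.424286
θ = twist·z/height = 311°·3/7 = 133.2857° = 2.326275 rad
cos θ = -0.685637, sin θ = 0.727944 (intermediates below are computed at full precision and shown rounded to 5 d.p.)
v1: (-2.5,0.5) → rotate → (1.35012,-2.16268) → ×s → (1.92296,-3.08027) → (1.92,-3.08)
v2: (0.5,2) → rotate → (-1.79871,-1.00730) → ×s → (-2.56187,-1.43469) → (-2.56,-1.43)
v3: (0.5,5) → rotate → (-3.98254,-3.06421) → ×s → (-5.67227,-4.36431) → (-5.67,-4.36)
v4: (-2.5,5) → rotate → (-1.92563,-5.24804) → ×s → (-2.74264,-7.47471) → (-2.74,-7.47)

Cross-section at z=3: (1.92,-3.08) (-2.56,-1.43) (-5.67,-4.36) (-2.74,-7.47)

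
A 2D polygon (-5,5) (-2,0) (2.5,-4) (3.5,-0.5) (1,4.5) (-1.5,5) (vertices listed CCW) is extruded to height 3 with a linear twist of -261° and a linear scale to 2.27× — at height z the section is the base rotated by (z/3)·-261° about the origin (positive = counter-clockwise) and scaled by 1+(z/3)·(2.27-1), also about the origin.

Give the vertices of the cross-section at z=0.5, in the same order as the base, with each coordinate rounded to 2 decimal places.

t = z/height = 0.5/3 = 0.166667
s = 1 + (scale-1)·z/height = 1 + (2.27-1)·0.5/3 = 1.211667
θ = twist·z/height = -261°·0.5/3 = -43.5000° = -0.759218 rad
cos θ = 0.725374, sin θ = -0.688355 (intermediates below are computed at full precision and shown rounded to 5 d.p.)
v1: (-5,5) → rotate → (-0.18510,7.06864) → ×s → (-0.22428,8.56484) → (-0.22,8.56)
v2: (-2,0) → rotate → (-1.45075,1.37671) → ×s → (-1.75782,1.66811) → (-1.76,1.67)
v3: (2.5,-4) → rotate → (-0.93998,-4.62238) → ×s → (-1.13895,-5.60079) → (-1.14,-5.60)
v4: (3.5,-0.5) → rotate → (2.19463,-2.77193) → ×s → (2.65916,-3.35865) → (2.66,-3.36)
v5: (1,4.5) → rotate → (3.82297,2.57583) → ×s → (4.63217,3.12105) → (4.63,3.12)
v6: (-1.5,5) → rotate → (2.35371,4.65940) → ×s → (2.85191,5.64564) → (2.85,5.65)

Cross-section at z=0.5: (-0.22,8.56) (-1.76,1.67) (-1.14,-5.60) (2.66,-3.36) (4.63,3.12) (2.85,5.65)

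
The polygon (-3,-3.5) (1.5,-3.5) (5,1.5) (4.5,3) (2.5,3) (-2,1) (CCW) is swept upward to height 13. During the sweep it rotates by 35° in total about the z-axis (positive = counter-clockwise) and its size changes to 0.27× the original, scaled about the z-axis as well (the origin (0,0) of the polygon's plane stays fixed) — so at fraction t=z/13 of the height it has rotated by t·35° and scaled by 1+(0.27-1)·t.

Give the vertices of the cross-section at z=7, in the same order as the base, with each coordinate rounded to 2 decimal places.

Cross-section at z=7: (-1.04,-2.60) (1.55,-1.72) (2.58,1.84) (2.00,2.61) (0.85,2.21) (-1.34,0.18)

t = z/height = 7/13 = 0.538462
s = 1 + (scale-1)·z/height = 1 + (0.27-1)·7/13 = 0.606923
θ = twist·z/height = 35°·7/13 = 18.8462° = 0.328927 rad
cos θ = 0.946389, sin θ = 0.323028 (intermediates below are computed at full precision and shown rounded to 5 d.p.)
v1: (-3,-3.5) → rotate → (-1.70857,-4.28145) → ×s → (-1.03697,-2.59851) → (-1.04,-2.60)
v2: (1.5,-3.5) → rotate → (2.55018,-2.82782) → ×s → (1.54776,-1.71627) → (1.55,-1.72)
v3: (5,1.5) → rotate → (4.24740,3.03472) → ×s → (2.57785,1.84184) → (2.58,1.84)
v4: (4.5,3) → rotate → (3.28967,4.29279) → ×s → (1.99658,2.60540) → (2.00,2.61)
v5: (2.5,3) → rotate → (1.39689,3.64674) → ×s → (0.84780,2.21329) → (0.85,2.21)
v6: (-2,1) → rotate → (-2.21581,0.30033) → ×s → (-1.34482,0.18228) → (-1.34,0.18)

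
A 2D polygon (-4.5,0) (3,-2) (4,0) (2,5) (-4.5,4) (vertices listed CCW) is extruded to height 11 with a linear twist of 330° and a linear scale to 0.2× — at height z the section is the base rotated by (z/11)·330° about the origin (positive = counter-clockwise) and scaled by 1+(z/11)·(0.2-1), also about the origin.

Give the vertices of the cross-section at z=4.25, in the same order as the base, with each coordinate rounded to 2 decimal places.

Cross-section at z=4.25: (1.89,-2.47) (-0.17,2.49) (-1.68,2.19) (-3.58,-1.01) (-0.30,-4.15)

t = z/height = 4.25/11 = 0.386364
s = 1 + (scale-1)·z/height = 1 + (0.2-1)·4.25/11 = 0.690909
θ = twist·z/height = 330°·4.25/11 = 127.5000° = 2.225295 rad
cos θ = -0.608761, sin θ = 0.793353 (intermediates below are computed at full precision and shown rounded to 5 d.p.)
v1: (-4.5,0) → rotate → (2.73943,-3.57009) → ×s → (1.89269,-2.46661) → (1.89,-2.47)
v2: (3,-2) → rotate → (-0.23958,3.59758) → ×s → (-0.16553,2.48560) → (-0.17,2.49)
v3: (4,0) → rotate → (-2.43505,3.17341) → ×s → (-1.68240,2.19254) → (-1.68,2.19)
v4: (2,5) → rotate → (-5.18429,-1.45710) → ×s → (-3.58187,-1.00672) → (-3.58,-1.01)
v5: (-4.5,4) → rotate → (-0.43399,-6.00514) → ×s → (-0.29985,-4.14900) → (-0.30,-4.15)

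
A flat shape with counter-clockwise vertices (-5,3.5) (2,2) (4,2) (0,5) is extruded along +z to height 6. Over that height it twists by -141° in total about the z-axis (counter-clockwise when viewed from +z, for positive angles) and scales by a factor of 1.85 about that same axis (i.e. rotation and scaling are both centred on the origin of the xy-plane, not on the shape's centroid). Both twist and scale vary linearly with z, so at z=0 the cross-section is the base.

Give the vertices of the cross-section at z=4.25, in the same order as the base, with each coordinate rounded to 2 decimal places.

t = z/height = 4.25/6 = 0.708333
s = 1 + (scale-1)·z/height = 1 + (1.85-1)·4.25/6 = 1.602083
θ = twist·z/height = -141°·4.25/6 = -99.8750° = -1.743148 rad
cos θ = -0.171499, sin θ = -0.985184 (intermediates below are computed at full precision and shown rounded to 5 d.p.)
v1: (-5,3.5) → rotate → (4.30564,4.32567) → ×s → (6.89800,6.93009) → (6.90,6.93)
v2: (2,2) → rotate → (1.62737,-2.31337) → ×s → (2.60718,-3.70621) → (2.61,-3.71)
v3: (4,2) → rotate → (1.28437,-4.28374) → ×s → (2.05767,-6.86290) → (2.06,-6.86)
v4: (0,5) → rotate → (4.92592,-0.85750) → ×s → (7.89174,-1.37378) → (7.89,-1.37)

Cross-section at z=4.25: (6.90,6.93) (2.61,-3.71) (2.06,-6.86) (7.89,-1.37)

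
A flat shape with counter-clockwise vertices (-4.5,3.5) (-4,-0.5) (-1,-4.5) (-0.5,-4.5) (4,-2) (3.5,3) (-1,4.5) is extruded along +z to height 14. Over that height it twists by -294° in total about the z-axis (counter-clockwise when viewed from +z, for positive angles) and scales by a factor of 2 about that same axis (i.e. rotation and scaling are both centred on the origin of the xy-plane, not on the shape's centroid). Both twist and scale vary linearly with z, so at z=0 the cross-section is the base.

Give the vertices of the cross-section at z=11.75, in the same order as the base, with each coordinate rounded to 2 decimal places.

Cross-section at z=11.75: (-2.65,-10.15) (3.75,-6.40) (8.33,1.58) (7.97,2.42) (0.48,8.21) (-7.61,3.74) (-6.88,-4.96)

t = z/height = 11.75/14 = 0.839286
s = 1 + (scale-1)·z/height = 1 + (2-1)·11.75/14 = 1.839286
θ = twist·z/height = -294°·11.75/14 = -246.7500° = -4.306600 rad
cos θ = -0.394744, sin θ = 0.918791 (intermediates below are computed at full precision and shown rounded to 5 d.p.)
v1: (-4.5,3.5) → rotate → (-1.43942,-5.51616) → ×s → (-2.64751,-10.14580) → (-2.65,-10.15)
v2: (-4,-0.5) → rotate → (2.03837,-3.47779) → ×s → (3.74915,-6.39665) → (3.75,-6.40)
v3: (-1,-4.5) → rotate → (4.52930,0.85756) → ×s → (8.33068,1.57729) → (8.33,1.58)
v4: (-0.5,-4.5) → rotate → (4.33193,1.31695) → ×s → (7.96766,2.42225) → (7.97,2.42)
v5: (4,-2) → rotate → (0.25861,4.46465) → ×s → (0.47565,8.21177) → (0.48,8.21)
v6: (3.5,3) → rotate → (-4.13798,2.03154) → ×s → (-7.61092,3.73658) → (-7.61,3.74)
v7: (-1,4.5) → rotate → (-3.73982,-2.69514) → ×s → (-6.87859,-4.95713) → (-6.88,-4.96)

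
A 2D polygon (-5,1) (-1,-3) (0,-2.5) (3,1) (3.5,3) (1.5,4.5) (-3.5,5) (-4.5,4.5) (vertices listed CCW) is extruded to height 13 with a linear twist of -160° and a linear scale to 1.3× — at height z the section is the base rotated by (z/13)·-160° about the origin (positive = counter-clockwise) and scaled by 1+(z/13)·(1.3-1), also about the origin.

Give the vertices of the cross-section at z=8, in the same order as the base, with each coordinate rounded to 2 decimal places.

t = z/height = 8/13 = 0.615385
s = 1 + (scale-1)·z/height = 1 + (1.3-1)·8/13 = 1.184615
θ = twist·z/height = -160°·8/13 = -98.4615° = -1.718478 rad
cos θ = -0.147145, sin θ = -0.989115 (intermediates below are computed at full precision and shown rounded to 5 d.p.)
v1: (-5,1) → rotate → (1.72484,4.79843) → ×s → (2.04327,5.68429) → (2.04,5.68)
v2: (-1,-3) → rotate → (-2.82020,1.43055) → ×s → (-3.34085,1.69465) → (-3.34,1.69)
v3: (0,-2.5) → rotate → (-2.47279,0.36786) → ×s → (-2.92930,0.43578) → (-2.93,0.44)
v4: (3,1) → rotate → (0.54768,-3.11449) → ×s → (0.64879,-3.68947) → (0.65,-3.69)
v5: (3.5,3) → rotate → (2.45234,-3.90334) → ×s → (2.90507,-4.62395) → (2.91,-4.62)
v6: (1.5,4.5) → rotate → (4.23030,-2.14583) → ×s → (5.01128,-2.54198) → (5.01,-2.54)
v7: (-3.5,5) → rotate → (5.46058,2.72617) → ×s → (6.46869,3.22947) → (6.47,3.23)
v8: (-4.5,4.5) → rotate → (5.11317,3.78886) → ×s → (6.05714,4.48834) → (6.06,4.49)

Cross-section at z=8: (2.04,5.68) (-3.34,1.69) (-2.93,0.44) (0.65,-3.69) (2.91,-4.62) (5.01,-2.54) (6.47,3.23) (6.06,4.49)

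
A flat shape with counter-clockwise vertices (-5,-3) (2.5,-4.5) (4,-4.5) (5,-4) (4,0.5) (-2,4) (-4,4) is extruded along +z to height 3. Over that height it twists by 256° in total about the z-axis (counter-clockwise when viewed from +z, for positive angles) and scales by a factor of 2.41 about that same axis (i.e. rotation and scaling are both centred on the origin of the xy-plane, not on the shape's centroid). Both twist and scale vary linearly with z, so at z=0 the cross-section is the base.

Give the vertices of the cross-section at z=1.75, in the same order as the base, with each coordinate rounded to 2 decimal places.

t = z/height = 1.75/3 = 0.583333
s = 1 + (scale-1)·z/height = 1 + (2.41-1)·1.75/3 = 1.822500
θ = twist·z/height = 256°·1.75/3 = 149.3333° = 2.606358 rad
cos θ = -0.860149, sin θ = 0.510043 (intermediates below are computed at full precision and shown rounded to 5 d.p.)
v1: (-5,-3) → rotate → (5.83087,0.03023) → ×s → (10.62677,0.05510) → (10.63,0.06)
v2: (2.5,-4.5) → rotate → (0.14482,5.14578) → ×s → (0.26393,9.37818) → (0.26,9.38)
v3: (4,-4.5) → rotate → (-1.14540,5.91084) → ×s → (-2.08750,10.77251) → (-2.09,10.77)
v4: (5,-4) → rotate → (-2.26058,5.99081) → ×s → (-4.11990,10.91825) → (-4.12,10.92)
v5: (4,0.5) → rotate → (-3.69562,1.61010) → ×s → (-6.73526,2.93440) → (-6.74,2.93)
v6: (-2,4) → rotate → (-0.31987,-4.46068) → ×s → (-0.58297,-8.12959) → (-0.58,-8.13)
v7: (-4,4) → rotate → (1.40043,-5.48077) → ×s → (2.55228,-9.98870) → (2.55,-9.99)

Cross-section at z=1.75: (10.63,0.06) (0.26,9.38) (-2.09,10.77) (-4.12,10.92) (-6.74,2.93) (-0.58,-8.13) (2.55,-9.99)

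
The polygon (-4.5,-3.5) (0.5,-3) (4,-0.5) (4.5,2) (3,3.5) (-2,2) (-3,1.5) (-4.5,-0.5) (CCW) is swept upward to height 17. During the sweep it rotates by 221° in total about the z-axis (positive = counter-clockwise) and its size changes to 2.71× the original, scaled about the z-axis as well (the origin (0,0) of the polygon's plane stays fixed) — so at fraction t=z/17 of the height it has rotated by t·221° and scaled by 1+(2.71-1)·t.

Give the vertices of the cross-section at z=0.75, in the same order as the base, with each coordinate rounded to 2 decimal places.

Cross-section at z=0.75: (-4.13,-4.53) (1.08,-3.09) (4.33,0.20) (4.41,2.94) (2.54,4.26) (-2.48,1.76) (-3.45,1.04) (-4.68,-1.35)

t = z/height = 0.75/17 = 0.0441176
s = 1 + (scale-1)·z/height = 1 + (2.71-1)·0.75/17 = 1.075441
θ = twist·z/height = 221°·0.75/17 = 9.7500° = 0.170170 rad
cos θ = 0.985556, sin θ = 0.169350 (intermediates below are computed at full precision and shown rounded to 5 d.p.)
v1: (-4.5,-3.5) → rotate → (-3.84228,-4.21152) → ×s → (-4.13215,-4.52924) → (-4.13,-4.53)
v2: (0.5,-3) → rotate → (1.00083,-2.87199) → ×s → (1.07633,-3.08866) → (1.08,-3.09)
v3: (4,-0.5) → rotate → (4.02690,0.18462) → ×s → (4.33069,0.19855) → (4.33,0.20)
v4: (4.5,2) → rotate → (4.09630,2.73318) → ×s → (4.40533,2.93938) → (4.41,2.94)
v5: (3,3.5) → rotate → (2.36394,3.95749) → ×s → (2.54228,4.25605) → (2.54,4.26)
v6: (-2,2) → rotate → (-2.30981,1.63241) → ×s → (-2.48407,1.75556) → (-2.48,1.76)
v7: (-3,1.5) → rotate → (-3.21069,0.97029) → ×s → (-3.45291,1.04349) → (-3.45,1.04)
v8: (-4.5,-0.5) → rotate → (-4.35033,-1.25485) → ×s → (-4.67852,-1.34952) → (-4.68,-1.35)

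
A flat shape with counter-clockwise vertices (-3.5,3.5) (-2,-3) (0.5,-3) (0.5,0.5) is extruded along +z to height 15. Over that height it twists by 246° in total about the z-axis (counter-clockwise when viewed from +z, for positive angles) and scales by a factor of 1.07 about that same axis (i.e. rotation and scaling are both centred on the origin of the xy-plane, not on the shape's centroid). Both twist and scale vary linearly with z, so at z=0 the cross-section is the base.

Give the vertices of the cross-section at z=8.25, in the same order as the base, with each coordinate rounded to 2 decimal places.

t = z/height = 8.25/15 = 0.55
s = 1 + (scale-1)·z/height = 1 + (1.07-1)·8.25/15 = 1.038500
θ = twist·z/height = 246°·8.25/15 = 135.3000° = 2.361430 rad
cos θ = -0.710799, sin θ = 0.703395 (intermediates below are computed at full precision and shown rounded to 5 d.p.)
v1: (-3.5,3.5) → rotate → (0.02592,-4.94968) → ×s → (0.02691,-5.14024) → (0.03,-5.14)
v2: (-2,-3) → rotate → (3.53178,0.72561) → ×s → (3.66776,0.75354) → (3.67,0.75)
v3: (0.5,-3) → rotate → (1.75478,2.48410) → ×s → (1.82234,2.57973) → (1.82,2.58)
v4: (0.5,0.5) → rotate → (-0.70710,-0.00370) → ×s → (-0.73432,-0.00384) → (-0.73,0.00)

Cross-section at z=8.25: (0.03,-5.14) (3.67,0.75) (1.82,2.58) (-0.73,0.00)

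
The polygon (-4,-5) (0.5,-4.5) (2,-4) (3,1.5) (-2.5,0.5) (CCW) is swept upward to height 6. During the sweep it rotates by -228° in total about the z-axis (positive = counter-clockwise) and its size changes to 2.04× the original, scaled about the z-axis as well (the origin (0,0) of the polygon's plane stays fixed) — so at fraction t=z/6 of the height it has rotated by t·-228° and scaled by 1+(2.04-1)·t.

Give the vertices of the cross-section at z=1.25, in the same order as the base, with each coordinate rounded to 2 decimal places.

Cross-section at z=1.25: (-7.77,-0.52) (-3.63,-4.15) (-1.94,-5.08) (3.81,-1.46) (-1.61,2.65)

t = z/height = 1.25/6 = 0.208333
s = 1 + (scale-1)·z/height = 1 + (2.04-1)·1.25/6 = 1.216667
θ = twist·z/height = -228°·1.25/6 = -47.5000° = -0.829031 rad
cos θ = 0.675590, sin θ = -0.737277 (intermediates below are computed at full precision and shown rounded to 5 d.p.)
v1: (-4,-5) → rotate → (-6.38875,-0.42884) → ×s → (-7.77298,-0.52176) → (-7.77,-0.52)
v2: (0.5,-4.5) → rotate → (-2.97995,-3.40879) → ×s → (-3.62561,-4.14737) → (-3.63,-4.15)
v3: (2,-4) → rotate → (-1.59793,-4.17692) → ×s → (-1.94415,-5.08191) → (-1.94,-5.08)
v4: (3,1.5) → rotate → (3.13269,-1.19845) → ×s → (3.81144,-1.45811) → (3.81,-1.46)
v5: (-2.5,0.5) → rotate → (-1.32034,2.18099) → ×s → (-1.60641,2.65354) → (-1.61,2.65)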